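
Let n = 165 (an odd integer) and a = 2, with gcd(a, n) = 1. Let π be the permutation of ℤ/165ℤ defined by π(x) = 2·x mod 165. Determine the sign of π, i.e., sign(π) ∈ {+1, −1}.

Orbit of 107 under x↦2x: [107, 49, 98, 31, 62, 124, 83]… (length divides ord_165(2)).
The orbit structure of x ↦ 2x mod 165: 14 orbits of sizes [20, 20, 20, 20, 20, 20, 10, 10, 10, 4, 4, 4, 2, 1].
sign(π) = (−1)^{n − #cycles} = (−1)^{165−14} = (−1)^151 = -1.

-1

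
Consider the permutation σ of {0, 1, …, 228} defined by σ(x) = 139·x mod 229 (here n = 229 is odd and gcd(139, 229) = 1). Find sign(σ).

Orbit of 204 under x↦139x: [204, 189, 165, 35, 56, 227, 180]… (length divides ord_229(139)).
Cycle lengths of π_139 on ℤ/229ℤ: [228, 1]; 2 cycles in total.
2 cycles on 229: each ℓ→(−1)^(ℓ−1), product (−1)^227 = -1.
The Jacobi symbol (139|229) = -1 (Zolotarev) agrees.

-1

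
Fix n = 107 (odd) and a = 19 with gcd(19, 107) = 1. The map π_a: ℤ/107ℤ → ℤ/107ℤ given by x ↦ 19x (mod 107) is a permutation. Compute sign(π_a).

+1

Orbit of 102 under x↦19x: [102, 12, 14, 52, 25, 47, 37]… (length divides ord_107(19)).
π_19 has 3 disjoint cycles with lengths [53, 53, 1] on {0,…,106}.
sign(π) = (−1)^{n − #cycles} = (−1)^{107−3} = (−1)^104 = +1.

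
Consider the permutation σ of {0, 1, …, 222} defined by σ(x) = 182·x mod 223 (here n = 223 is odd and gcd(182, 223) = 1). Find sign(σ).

-1

Trace 111: π^k(111) = [111, 132, 163, 7, 159, 171, 125] for k=0..6.
π_182 has 4 disjoint cycles with lengths [74, 74, 74, 1] on {0,…,222}.
223 − 4 = 219 transpositions; sign(π) = (−1)^219 = -1.
The Jacobi symbol (182|223) = -1 (Zolotarev) agrees.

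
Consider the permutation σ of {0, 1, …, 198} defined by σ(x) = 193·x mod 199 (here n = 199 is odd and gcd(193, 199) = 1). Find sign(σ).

+1

Start at x=139: 139 → 161 → 29 → 25 → 49 → 104 → 172 → … (one orbit).
Decompose π into cycles: lengths [99, 99, 1] (3 cycles, including the fixed point 0).
3 cycles on 199: each ℓ→(−1)^(ℓ−1), product (−1)^196 = +1.
Check: (193/199) = +1 by Zolotarev.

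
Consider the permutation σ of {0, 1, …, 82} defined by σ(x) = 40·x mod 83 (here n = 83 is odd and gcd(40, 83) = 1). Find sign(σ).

Orbit of 75 under x↦40x: [75, 12, 65, 27, 1, 40, 23]… (length divides ord_83(40)).
The orbit structure of x ↦ 40x mod 83: 3 orbits of sizes [41, 41, 1].
Σ(ℓ_i−1) = 83−3 = 80; sign = (−1)^80 = +1.
(40|83)_J = +1 (Zolotarev's lemma cross-check).

+1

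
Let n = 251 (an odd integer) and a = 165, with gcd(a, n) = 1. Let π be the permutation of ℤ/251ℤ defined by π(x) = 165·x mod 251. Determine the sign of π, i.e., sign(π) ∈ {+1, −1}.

Trace 66: π^k(66) = [66, 97, 192, 54, 125, 43, 67] for k=0..6.
π_165 has 2 disjoint cycles with lengths [250, 1] on {0,…,250}.
sign(π) = (−1)^{n − #cycles} = (−1)^{251−2} = (−1)^249 = -1.

-1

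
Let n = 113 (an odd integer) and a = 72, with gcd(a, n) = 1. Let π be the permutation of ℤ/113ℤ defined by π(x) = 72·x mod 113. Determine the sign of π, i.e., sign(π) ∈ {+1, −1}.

Trace 77: π^k(77) = [77, 7, 52, 15, 63, 16, 22] for k=0..6.
3 cycles of lengths [56, 56, 1].
sign(π) = (−1)^{n − #cycles} = (−1)^{113−3} = (−1)^110 = +1.
(72|113)_J = +1 (Zolotarev's lemma cross-check).

+1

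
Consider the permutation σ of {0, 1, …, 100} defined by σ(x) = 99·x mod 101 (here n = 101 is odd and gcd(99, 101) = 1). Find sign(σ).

Orbit of 7 under x↦99x: [7, 87, 28, 45, 11, 79, 44]… (length divides ord_101(99)).
Cycle type of π: 100 + 1; total 2 cycles.
n − c = 101 − 2 = 99; sign = (−1)^99 = -1.
Via Zolotarev, sign(π_{99}) = (99|101) = -1.

-1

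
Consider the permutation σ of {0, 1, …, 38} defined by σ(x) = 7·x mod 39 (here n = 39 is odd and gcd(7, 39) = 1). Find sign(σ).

Orbit of 10 under x↦7x: [10, 31, 22, 37, 25, 19, 16]… (length divides ord_39(7)).
The orbit structure of x ↦ 7x mod 39: 6 orbits of sizes [12, 12, 12, 1, 1, 1].
39 − 6 = 33 transpositions; sign(π) = (−1)^33 = -1.
Zolotarev: (7|39) = -1, matching the cycle-count sign.

-1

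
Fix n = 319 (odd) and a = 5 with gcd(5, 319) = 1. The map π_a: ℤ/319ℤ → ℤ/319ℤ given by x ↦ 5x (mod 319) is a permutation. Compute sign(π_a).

+1

Trace 80: π^k(80) = [80, 81, 86, 111, 236, 223, 158] for k=0..6.
Cycle type of π: 70×4 + 14×2 + 5×2 + 1; total 9 cycles.
sign(π) = (−1)^{n − #cycles} = (−1)^{319−9} = (−1)^310 = +1.
The Jacobi symbol (5|319) = +1 (Zolotarev) agrees.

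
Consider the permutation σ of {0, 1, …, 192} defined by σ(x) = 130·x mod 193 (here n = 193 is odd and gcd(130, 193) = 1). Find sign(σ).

Start at x=112: 112 → 85 → 49 → 1 → 130 → 109 → 81 → … (one orbit).
Decompose π into cycles: lengths [12, 12, 12, 12, 12, 12, 12, 12, 12, 12, 12, 12, 12, 12, 12, 12, 1] (17 cycles, including the fixed point 0).
n − c = 193 − 17 = 176; sign = (−1)^176 = +1.
Zolotarev: (130|193) = +1, matching the cycle-count sign.

+1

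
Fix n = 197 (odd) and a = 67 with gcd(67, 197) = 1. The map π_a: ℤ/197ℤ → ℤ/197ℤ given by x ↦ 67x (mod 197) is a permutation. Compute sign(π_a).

Trace 99: π^k(99) = [99, 132, 176, 169, 94, 191, 189] for k=0..6.
π_67 has 2 disjoint cycles with lengths [196, 1] on {0,…,196}.
n − c = 197 − 2 = 195; sign = (−1)^195 = -1.
The Jacobi symbol (67|197) = -1 (Zolotarev) agrees.

-1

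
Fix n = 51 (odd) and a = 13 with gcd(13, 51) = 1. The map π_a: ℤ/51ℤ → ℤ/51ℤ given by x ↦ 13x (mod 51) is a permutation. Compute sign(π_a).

Start at x=13: 13 → 16 → 4 → 1 → 13 (one orbit).
Cycle lengths of π_13 on ℤ/51ℤ: [4, 4, 4, 4, 4, 4, 4, 4, 4, 4, 4, 4, 1, 1, 1]; 15 cycles in total.
With 15 cycles on 51 points, sign = (−1)^{51−15} = +1.
Zolotarev: (13|51) = +1, matching the cycle-count sign.

+1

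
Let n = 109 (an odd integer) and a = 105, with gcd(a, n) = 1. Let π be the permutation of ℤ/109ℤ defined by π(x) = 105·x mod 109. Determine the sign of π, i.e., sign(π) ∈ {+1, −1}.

Start at x=38: 38 → 66 → 63 → 75 → 27 → 1 → 105 → … (one orbit).
The orbit structure of x ↦ 105x mod 109: 13 orbits of sizes [9, 9, 9, 9, 9, 9, 9, 9, 9, 9, 9, 9, 1].
sign(π) = (−1)^{n − #cycles} = (−1)^{109−13} = (−1)^96 = +1.
The Jacobi symbol (105|109) = +1 (Zolotarev) agrees.

+1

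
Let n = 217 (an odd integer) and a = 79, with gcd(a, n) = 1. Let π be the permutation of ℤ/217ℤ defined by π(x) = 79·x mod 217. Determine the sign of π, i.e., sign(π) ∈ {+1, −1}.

Start at x=205: 205 → 137 → 190 → 37 → 102 → 29 → 121 → … (one orbit).
π_79 has 10 disjoint cycles with lengths [30, 30, 30, 30, 30, 30, 30, 3, 3, 1] on {0,…,216}.
sign(π) = (−1)^{n − #cycles} = (−1)^{217−10} = (−1)^207 = -1.
Check: (79/217) = -1 by Zolotarev.

-1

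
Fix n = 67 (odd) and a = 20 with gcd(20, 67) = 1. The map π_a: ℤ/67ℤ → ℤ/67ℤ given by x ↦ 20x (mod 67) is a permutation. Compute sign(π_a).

-1

Start at x=40: 40 → 63 → 54 → 8 → 26 → 51 → 15 → … (one orbit).
The orbit structure of x ↦ 20x mod 67: 2 orbits of sizes [66, 1].
67 − 2 = 65 transpositions; sign(π) = (−1)^65 = -1.
The Jacobi symbol (20|67) = -1 (Zolotarev) agrees.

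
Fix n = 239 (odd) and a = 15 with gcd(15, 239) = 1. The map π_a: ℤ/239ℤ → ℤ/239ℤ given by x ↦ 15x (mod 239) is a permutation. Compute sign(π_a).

+1

Start at x=169: 169 → 145 → 24 → 121 → 142 → 218 → 163 → … (one orbit).
Cycle lengths of π_15 on ℤ/239ℤ: [119, 119, 1]; 3 cycles in total.
3 cycles on 239: each ℓ→(−1)^(ℓ−1), product (−1)^236 = +1.
Check: (15/239) = +1 by Zolotarev.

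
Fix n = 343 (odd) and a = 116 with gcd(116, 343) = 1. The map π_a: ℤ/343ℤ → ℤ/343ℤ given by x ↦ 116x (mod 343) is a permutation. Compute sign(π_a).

Orbit of 50 under x↦116x: [50, 312, 177, 295, 263, 324, 197]… (length divides ord_343(116)).
Decompose π into cycles: lengths [21, 21, 21, 21, 21, 21, 21, 21, 21, 21, 21, 21, 21, 21, 3, 3, 3, 3, 3, 3, 3, 3, 3, 3, 3, 3, 3, 3, 3, 3, 1] (31 cycles, including the fixed point 0).
With 31 cycles on 343 points, sign = (−1)^{343−31} = +1.

+1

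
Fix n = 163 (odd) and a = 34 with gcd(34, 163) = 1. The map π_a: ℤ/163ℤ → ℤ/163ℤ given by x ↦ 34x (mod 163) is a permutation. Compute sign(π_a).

Trace 91: π^k(91) = [91, 160, 61, 118, 100, 140, 33] for k=0..6.
Cycle lengths of π_34 on ℤ/163ℤ: [81, 81, 1]; 3 cycles in total.
sign(π) = (−1)^{n − #cycles} = (−1)^{163−3} = (−1)^160 = +1.

+1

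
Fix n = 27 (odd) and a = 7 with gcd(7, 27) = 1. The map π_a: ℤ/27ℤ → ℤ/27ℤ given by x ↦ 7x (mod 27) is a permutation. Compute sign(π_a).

Start at x=10: 10 → 16 → 4 → 1 → 7 → 22 → 19 → … (one orbit).
7 cycles of lengths [9, 9, 3, 3, 1, 1, 1].
7 cycles on 27: each ℓ→(−1)^(ℓ−1), product (−1)^20 = +1.
Check: (7/27) = +1 by Zolotarev.

+1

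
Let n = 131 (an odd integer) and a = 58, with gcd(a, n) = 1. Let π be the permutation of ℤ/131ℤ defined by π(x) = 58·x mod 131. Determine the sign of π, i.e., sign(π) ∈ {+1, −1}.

+1

Start at x=53: 53 → 61 → 1 → 58 → 89 → 53 (one orbit).
The orbit structure of x ↦ 58x mod 131: 27 orbits of sizes [5, 5, 5, 5, 5, 5, 5, 5, 5, 5, 5, 5, 5, 5, 5, 5, 5, 5, 5, 5, 5, 5, 5, 5, 5, 5, 1].
27 cycles on 131: each ℓ→(−1)^(ℓ−1), product (−1)^104 = +1.
Zolotarev: (58|131) = +1, matching the cycle-count sign.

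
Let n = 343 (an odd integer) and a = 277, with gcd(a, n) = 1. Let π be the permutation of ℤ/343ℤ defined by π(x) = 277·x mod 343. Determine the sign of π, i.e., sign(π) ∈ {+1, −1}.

Trace 338: π^k(338) = [338, 330, 172, 310, 120, 312, 331] for k=0..6.
Decompose π into cycles: lengths [147, 147, 21, 21, 3, 3, 1] (7 cycles, including the fixed point 0).
Σ(ℓ_i−1) = 343−7 = 336; sign = (−1)^336 = +1.

+1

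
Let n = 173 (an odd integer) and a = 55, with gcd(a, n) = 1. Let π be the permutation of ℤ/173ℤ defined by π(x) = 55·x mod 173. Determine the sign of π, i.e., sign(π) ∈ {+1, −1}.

Trace 157: π^k(157) = [157, 158, 40, 124, 73, 36, 77] for k=0..6.
Cycle type of π: 86×2 + 1; total 3 cycles.
sign(π) = (−1)^{n − #cycles} = (−1)^{173−3} = (−1)^170 = +1.
The Jacobi symbol (55|173) = +1 (Zolotarev) agrees.

+1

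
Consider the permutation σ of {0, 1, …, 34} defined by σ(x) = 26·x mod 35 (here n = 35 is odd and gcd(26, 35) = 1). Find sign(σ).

Orbit of 6 under x↦26x: [6, 16, 31, 1, 26, 11]… (length divides ord_35(26)).
π_26 has 10 disjoint cycles with lengths [6, 6, 6, 6, 6, 1, 1, 1, 1, 1] on {0,…,34}.
35 − 10 = 25 transpositions; sign(π) = (−1)^25 = -1.

-1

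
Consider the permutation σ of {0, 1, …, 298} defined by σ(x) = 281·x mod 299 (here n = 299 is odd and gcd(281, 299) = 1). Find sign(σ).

Trace 135: π^k(135) = [135, 261, 86, 246, 57, 170, 229] for k=0..6.
π_281 has 11 disjoint cycles with lengths [44, 44, 44, 44, 44, 44, 22, 4, 4, 4, 1] on {0,…,298}.
n − c = 299 − 11 = 288; sign = (−1)^288 = +1.

+1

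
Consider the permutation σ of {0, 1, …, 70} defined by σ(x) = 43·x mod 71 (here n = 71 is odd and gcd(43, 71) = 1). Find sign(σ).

Start at x=8: 8 → 60 → 24 → 38 → 1 → 43 → 3 → … (one orbit).
π_43 has 3 disjoint cycles with lengths [35, 35, 1] on {0,…,70}.
n − c = 71 − 3 = 68; sign = (−1)^68 = +1.

+1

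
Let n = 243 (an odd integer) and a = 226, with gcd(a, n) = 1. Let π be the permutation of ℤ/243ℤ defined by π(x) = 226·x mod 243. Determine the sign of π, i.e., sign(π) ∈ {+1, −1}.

+1

Trace 235: π^k(235) = [235, 136, 118, 181, 82, 64, 127] for k=0..6.
π_226 has 27 disjoint cycles with lengths [27, 27, 27, 27, 27, 27, 9, 9, 9, 9, 9, 9, 3, 3, 3, 3, 3, 3, 1, 1, 1, 1, 1, 1, 1, 1, 1] on {0,…,242}.
243 − 27 = 216 transpositions; sign(π) = (−1)^216 = +1.
The Jacobi symbol (226|243) = +1 (Zolotarev) agrees.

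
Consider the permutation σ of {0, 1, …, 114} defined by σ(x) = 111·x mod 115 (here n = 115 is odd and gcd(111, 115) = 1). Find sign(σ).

-1

Orbit of 51 under x↦111x: [51, 26, 11, 71, 61, 101, 56]… (length divides ord_115(111)).
10 cycles of lengths [22, 22, 22, 22, 22, 1, 1, 1, 1, 1].
sign(π) = (−1)^{n − #cycles} = (−1)^{115−10} = (−1)^105 = -1.
The Jacobi symbol (111|115) = -1 (Zolotarev) agrees.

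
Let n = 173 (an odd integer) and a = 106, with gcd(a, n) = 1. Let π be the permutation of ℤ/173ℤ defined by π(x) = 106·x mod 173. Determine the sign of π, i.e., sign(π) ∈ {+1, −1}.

+1

Trace 118: π^k(118) = [118, 52, 149, 51, 43, 60, 132] for k=0..6.
Cycle type of π: 43×4 + 1; total 5 cycles.
sign(π) = (−1)^{n − #cycles} = (−1)^{173−5} = (−1)^168 = +1.
Via Zolotarev, sign(π_{106}) = (106|173) = +1.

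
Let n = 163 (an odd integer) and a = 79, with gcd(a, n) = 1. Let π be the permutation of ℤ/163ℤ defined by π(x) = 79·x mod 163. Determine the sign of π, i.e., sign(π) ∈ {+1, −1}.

Orbit of 113 under x↦79x: [113, 125, 95, 7, 64, 3, 74]… (length divides ord_163(79)).
Cycle lengths of π_79 on ℤ/163ℤ: [162, 1]; 2 cycles in total.
163 − 2 = 161 transpositions; sign(π) = (−1)^161 = -1.

-1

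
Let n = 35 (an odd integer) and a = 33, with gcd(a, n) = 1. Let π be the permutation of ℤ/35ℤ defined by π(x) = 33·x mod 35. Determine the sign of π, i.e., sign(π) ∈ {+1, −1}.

+1

Start at x=13: 13 → 9 → 17 → 1 → 33 → 4 → 27 → … (one orbit).
π_33 has 5 disjoint cycles with lengths [12, 12, 6, 4, 1] on {0,…,34}.
n − c = 35 − 5 = 30; sign = (−1)^30 = +1.
The Jacobi symbol (33|35) = +1 (Zolotarev) agrees.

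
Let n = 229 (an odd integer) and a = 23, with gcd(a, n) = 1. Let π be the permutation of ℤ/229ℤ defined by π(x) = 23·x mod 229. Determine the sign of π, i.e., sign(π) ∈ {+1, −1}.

-1

Orbit of 206 under x↦23x: [206, 158, 199, 226, 160, 16, 139]… (length divides ord_229(23)).
Cycle type of π: 228 + 1; total 2 cycles.
Σ(ℓ_i−1) = 229−2 = 227; sign = (−1)^227 = -1.
(23|229)_J = -1 (Zolotarev's lemma cross-check).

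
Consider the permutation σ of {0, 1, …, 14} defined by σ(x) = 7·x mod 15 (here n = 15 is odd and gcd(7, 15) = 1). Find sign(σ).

Start at x=1: 1 → 7 → 4 → 13 → 1 (one orbit).
π_7 has 6 disjoint cycles with lengths [4, 4, 4, 1, 1, 1] on {0,…,14}.
6 cycles on 15: each ℓ→(−1)^(ℓ−1), product (−1)^9 = -1.
Via Zolotarev, sign(π_{7}) = (7|15) = -1.

-1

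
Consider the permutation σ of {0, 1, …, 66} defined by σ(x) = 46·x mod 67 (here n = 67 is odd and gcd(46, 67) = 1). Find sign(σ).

-1

Trace 37: π^k(37) = [37, 27, 36, 48, 64, 63, 17] for k=0..6.
Cycle type of π: 66 + 1; total 2 cycles.
Σ(ℓ_i−1) = 67−2 = 65; sign = (−1)^65 = -1.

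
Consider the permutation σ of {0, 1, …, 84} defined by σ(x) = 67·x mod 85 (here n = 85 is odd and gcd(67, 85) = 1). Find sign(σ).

Trace 1: π^k(1) = [1, 67, 69, 33] for k=0..3.
Cycle lengths of π_67 on ℤ/85ℤ: [4, 4, 4, 4, 4, 4, 4, 4, 4, 4, 4, 4, 4, 4, 4, 4, 4, 2, 2, 2, 2, 2, 2, 2, 2, 1]; 26 cycles in total.
n − c = 85 − 26 = 59; sign = (−1)^59 = -1.

-1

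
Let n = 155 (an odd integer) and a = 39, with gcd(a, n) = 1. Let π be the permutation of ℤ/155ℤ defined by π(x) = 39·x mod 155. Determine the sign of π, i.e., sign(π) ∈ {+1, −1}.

Trace 126: π^k(126) = [126, 109, 66, 94, 101, 64, 16] for k=0..6.
π_39 has 21 disjoint cycles with lengths [10, 10, 10, 10, 10, 10, 10, 10, 10, 10, 10, 10, 5, 5, 5, 5, 5, 5, 2, 2, 1] on {0,…,154}.
21 cycles on 155: each ℓ→(−1)^(ℓ−1), product (−1)^134 = +1.
Via Zolotarev, sign(π_{39}) = (39|155) = +1.

+1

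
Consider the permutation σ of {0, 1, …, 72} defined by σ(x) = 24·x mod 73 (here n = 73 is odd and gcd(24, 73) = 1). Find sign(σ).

Trace 8: π^k(8) = [8, 46, 9, 70, 1, 24, 65] for k=0..6.
π_24 has 7 disjoint cycles with lengths [12, 12, 12, 12, 12, 12, 1] on {0,…,72}.
73 − 7 = 66 transpositions; sign(π) = (−1)^66 = +1.

+1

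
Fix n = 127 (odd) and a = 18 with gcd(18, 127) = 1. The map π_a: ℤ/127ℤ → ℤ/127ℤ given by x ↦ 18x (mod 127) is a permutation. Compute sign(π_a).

Orbit of 21 under x↦18x: [21, 124, 73, 44, 30, 32, 68]… (length divides ord_127(18)).
The orbit structure of x ↦ 18x mod 127: 3 orbits of sizes [63, 63, 1].
sign(π) = (−1)^{n − #cycles} = (−1)^{127−3} = (−1)^124 = +1.
Via Zolotarev, sign(π_{18}) = (18|127) = +1.

+1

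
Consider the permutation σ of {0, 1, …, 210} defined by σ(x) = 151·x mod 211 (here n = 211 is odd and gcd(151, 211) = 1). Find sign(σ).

+1

Trace 87: π^k(87) = [87, 55, 76, 82, 144, 11, 184] for k=0..6.
Cycle lengths of π_151 on ℤ/211ℤ: [35, 35, 35, 35, 35, 35, 1]; 7 cycles in total.
With 7 cycles on 211 points, sign = (−1)^{211−7} = +1.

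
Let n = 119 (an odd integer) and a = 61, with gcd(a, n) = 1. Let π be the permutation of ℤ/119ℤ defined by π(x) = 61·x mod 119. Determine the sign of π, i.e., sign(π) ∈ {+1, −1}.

Orbit of 73 under x↦61x: [73, 50, 75, 53, 20, 30, 45]… (length divides ord_119(61)).
Decompose π into cycles: lengths [48, 48, 16, 6, 1] (5 cycles, including the fixed point 0).
sign(π) = (−1)^{n − #cycles} = (−1)^{119−5} = (−1)^114 = +1.
The Jacobi symbol (61|119) = +1 (Zolotarev) agrees.

+1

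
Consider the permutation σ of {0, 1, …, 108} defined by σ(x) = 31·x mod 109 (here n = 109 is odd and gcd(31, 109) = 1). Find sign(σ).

Trace 43: π^k(43) = [43, 25, 12, 45, 87, 81, 4] for k=0..6.
Cycle lengths of π_31 on ℤ/109ℤ: [54, 54, 1]; 3 cycles in total.
n − c = 109 − 3 = 106; sign = (−1)^106 = +1.
Check: (31/109) = +1 by Zolotarev.

+1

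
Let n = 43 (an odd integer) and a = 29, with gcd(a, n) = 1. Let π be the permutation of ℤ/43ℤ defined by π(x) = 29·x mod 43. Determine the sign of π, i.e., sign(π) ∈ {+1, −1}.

Start at x=7: 7 → 31 → 39 → 13 → 33 → 11 → 18 → … (one orbit).
π_29 has 2 disjoint cycles with lengths [42, 1] on {0,…,42}.
sign(π) = (−1)^{n − #cycles} = (−1)^{43−2} = (−1)^41 = -1.
(29|43)_J = -1 (Zolotarev's lemma cross-check).

-1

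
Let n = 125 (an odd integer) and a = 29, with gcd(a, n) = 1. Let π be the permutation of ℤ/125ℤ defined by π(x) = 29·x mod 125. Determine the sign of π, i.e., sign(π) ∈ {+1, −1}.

+1

Orbit of 104 under x↦29x: [104, 16, 89, 81, 99, 121, 9]… (length divides ord_125(29)).
Decompose π into cycles: lengths [50, 50, 10, 10, 2, 2, 1] (7 cycles, including the fixed point 0).
7 cycles on 125: each ℓ→(−1)^(ℓ−1), product (−1)^118 = +1.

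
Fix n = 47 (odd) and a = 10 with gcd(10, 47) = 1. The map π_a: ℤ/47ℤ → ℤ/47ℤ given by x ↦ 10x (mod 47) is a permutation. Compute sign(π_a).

-1

Start at x=5: 5 → 3 → 30 → 18 → 39 → 14 → 46 → … (one orbit).
Cycle lengths of π_10 on ℤ/47ℤ: [46, 1]; 2 cycles in total.
47 − 2 = 45 transpositions; sign(π) = (−1)^45 = -1.
Via Zolotarev, sign(π_{10}) = (10|47) = -1.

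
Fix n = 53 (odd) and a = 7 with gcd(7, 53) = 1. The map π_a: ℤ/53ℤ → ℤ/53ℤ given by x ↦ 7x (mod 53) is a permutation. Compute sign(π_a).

Trace 15: π^k(15) = [15, 52, 46, 4, 28, 37, 47] for k=0..6.
The orbit structure of x ↦ 7x mod 53: 3 orbits of sizes [26, 26, 1].
n − c = 53 − 3 = 50; sign = (−1)^50 = +1.

+1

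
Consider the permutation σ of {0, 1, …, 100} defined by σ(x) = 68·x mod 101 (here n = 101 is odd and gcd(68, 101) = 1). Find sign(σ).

Orbit of 54 under x↦68x: [54, 36, 24, 16, 78, 52, 1]… (length divides ord_101(68)).
5 cycles of lengths [25, 25, 25, 25, 1].
101 − 5 = 96 transpositions; sign(π) = (−1)^96 = +1.

+1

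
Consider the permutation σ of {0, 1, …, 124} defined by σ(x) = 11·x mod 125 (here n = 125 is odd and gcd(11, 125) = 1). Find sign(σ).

+1

Trace 81: π^k(81) = [81, 16, 51, 61, 46, 6, 66] for k=0..6.
The orbit structure of x ↦ 11x mod 125: 13 orbits of sizes [25, 25, 25, 25, 5, 5, 5, 5, 1, 1, 1, 1, 1].
Σ(ℓ_i−1) = 125−13 = 112; sign = (−1)^112 = +1.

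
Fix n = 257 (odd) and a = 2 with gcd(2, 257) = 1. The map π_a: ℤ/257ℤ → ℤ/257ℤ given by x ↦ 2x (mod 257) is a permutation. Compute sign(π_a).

Orbit of 1 under x↦2x: [1, 2, 4, 8, 16, 32, 64]… (length divides ord_257(2)).
Cycle lengths of π_2 on ℤ/257ℤ: [16, 16, 16, 16, 16, 16, 16, 16, 16, 16, 16, 16, 16, 16, 16, 16, 1]; 17 cycles in total.
Σ(ℓ_i−1) = 257−17 = 240; sign = (−1)^240 = +1.
Check: (2/257) = +1 by Zolotarev.

+1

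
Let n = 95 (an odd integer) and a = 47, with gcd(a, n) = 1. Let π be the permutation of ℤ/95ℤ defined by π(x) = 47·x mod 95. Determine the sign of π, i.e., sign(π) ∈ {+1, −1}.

-1

Start at x=68: 68 → 61 → 17 → 39 → 28 → 81 → 7 → … (one orbit).
The orbit structure of x ↦ 47x mod 95: 6 orbits of sizes [36, 36, 9, 9, 4, 1].
n − c = 95 − 6 = 89; sign = (−1)^89 = -1.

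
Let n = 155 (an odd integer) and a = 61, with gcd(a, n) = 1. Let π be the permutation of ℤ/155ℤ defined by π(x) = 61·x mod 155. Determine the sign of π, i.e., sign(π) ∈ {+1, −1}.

Start at x=1: 1 → 61 → 1 (one orbit).
Cycle type of π: 2×75 + 1×5; total 80 cycles.
sign(π) = (−1)^{n − #cycles} = (−1)^{155−80} = (−1)^75 = -1.
The Jacobi symbol (61|155) = -1 (Zolotarev) agrees.

-1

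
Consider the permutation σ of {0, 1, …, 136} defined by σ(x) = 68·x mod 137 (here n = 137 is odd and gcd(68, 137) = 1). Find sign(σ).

Trace 78: π^k(78) = [78, 98, 88, 93, 22, 126, 74] for k=0..6.
Cycle lengths of π_68 on ℤ/137ℤ: [68, 68, 1]; 3 cycles in total.
With 3 cycles on 137 points, sign = (−1)^{137−3} = +1.

+1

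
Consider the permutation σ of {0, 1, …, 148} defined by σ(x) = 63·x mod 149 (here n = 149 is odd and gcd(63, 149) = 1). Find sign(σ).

+1

Trace 29: π^k(29) = [29, 39, 73, 129, 81, 37, 96] for k=0..6.
The orbit structure of x ↦ 63x mod 149: 5 orbits of sizes [37, 37, 37, 37, 1].
n − c = 149 − 5 = 144; sign = (−1)^144 = +1.
The Jacobi symbol (63|149) = +1 (Zolotarev) agrees.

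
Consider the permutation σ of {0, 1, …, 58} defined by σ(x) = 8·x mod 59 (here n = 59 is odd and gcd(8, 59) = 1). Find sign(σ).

-1

Start at x=30: 30 → 4 → 32 → 20 → 42 → 41 → 33 → … (one orbit).
Decompose π into cycles: lengths [58, 1] (2 cycles, including the fixed point 0).
59 − 2 = 57 transpositions; sign(π) = (−1)^57 = -1.
Via Zolotarev, sign(π_{8}) = (8|59) = -1.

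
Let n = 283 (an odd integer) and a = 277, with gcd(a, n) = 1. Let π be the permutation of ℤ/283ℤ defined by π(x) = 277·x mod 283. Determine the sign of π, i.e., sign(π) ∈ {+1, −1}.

Trace 273: π^k(273) = [273, 60, 206, 179, 58, 218, 107] for k=0..6.
Cycle lengths of π_277 on ℤ/283ℤ: [282, 1]; 2 cycles in total.
With 2 cycles on 283 points, sign = (−1)^{283−2} = -1.

-1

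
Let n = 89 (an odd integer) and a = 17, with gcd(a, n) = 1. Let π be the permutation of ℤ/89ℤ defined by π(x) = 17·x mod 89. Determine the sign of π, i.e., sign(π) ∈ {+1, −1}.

Orbit of 49 under x↦17x: [49, 32, 10, 81, 42, 2, 34]… (length divides ord_89(17)).
Cycle type of π: 44×2 + 1; total 3 cycles.
89 − 3 = 86 transpositions; sign(π) = (−1)^86 = +1.
Via Zolotarev, sign(π_{17}) = (17|89) = +1.

+1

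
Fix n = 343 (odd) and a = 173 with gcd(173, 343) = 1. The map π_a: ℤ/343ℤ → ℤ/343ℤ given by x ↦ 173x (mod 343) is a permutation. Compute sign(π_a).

-1

Trace 82: π^k(82) = [82, 123, 13, 191, 115, 1, 173] for k=0..6.
Cycle lengths of π_173 on ℤ/343ℤ: [294, 42, 6, 1]; 4 cycles in total.
With 4 cycles on 343 points, sign = (−1)^{343−4} = -1.
(173|343)_J = -1 (Zolotarev's lemma cross-check).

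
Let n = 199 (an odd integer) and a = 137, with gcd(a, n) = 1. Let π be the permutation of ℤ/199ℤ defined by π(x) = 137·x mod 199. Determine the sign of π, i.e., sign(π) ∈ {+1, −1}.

-1

Trace 188: π^k(188) = [188, 85, 103, 181, 121, 60, 61] for k=0..6.
10 cycles of lengths [22, 22, 22, 22, 22, 22, 22, 22, 22, 1].
sign(π) = (−1)^{n − #cycles} = (−1)^{199−10} = (−1)^189 = -1.
Zolotarev: (137|199) = -1, matching the cycle-count sign.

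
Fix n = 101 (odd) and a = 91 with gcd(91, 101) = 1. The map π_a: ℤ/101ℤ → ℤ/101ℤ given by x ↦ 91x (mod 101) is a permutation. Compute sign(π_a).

-1

Trace 91: π^k(91) = [91, 100, 10, 1] for k=0..3.
26 cycles of lengths [4, 4, 4, 4, 4, 4, 4, 4, 4, 4, 4, 4, 4, 4, 4, 4, 4, 4, 4, 4, 4, 4, 4, 4, 4, 1].
With 26 cycles on 101 points, sign = (−1)^{101−26} = -1.
Via Zolotarev, sign(π_{91}) = (91|101) = -1.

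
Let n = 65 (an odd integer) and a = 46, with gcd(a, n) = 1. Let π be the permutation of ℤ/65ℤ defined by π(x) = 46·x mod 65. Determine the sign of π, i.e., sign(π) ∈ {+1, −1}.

-1

Orbit of 1 under x↦46x: [1, 46, 36, 31, 61, 11, 51]… (length divides ord_65(46)).
Cycle type of π: 12×5 + 1×5; total 10 cycles.
With 10 cycles on 65 points, sign = (−1)^{65−10} = -1.
(46|65)_J = -1 (Zolotarev's lemma cross-check).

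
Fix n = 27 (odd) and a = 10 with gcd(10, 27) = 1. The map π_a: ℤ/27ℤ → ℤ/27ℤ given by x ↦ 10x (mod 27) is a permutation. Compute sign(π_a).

Trace 10: π^k(10) = [10, 19, 1] for k=0..2.
15 cycles of lengths [3, 3, 3, 3, 3, 3, 1, 1, 1, 1, 1, 1, 1, 1, 1].
With 15 cycles on 27 points, sign = (−1)^{27−15} = +1.
Via Zolotarev, sign(π_{10}) = (10|27) = +1.

+1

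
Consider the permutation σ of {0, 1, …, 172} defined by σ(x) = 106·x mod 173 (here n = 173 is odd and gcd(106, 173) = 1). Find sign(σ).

+1

Start at x=60: 60 → 132 → 152 → 23 → 16 → 139 → 29 → … (one orbit).
Decompose π into cycles: lengths [43, 43, 43, 43, 1] (5 cycles, including the fixed point 0).
n − c = 173 − 5 = 168; sign = (−1)^168 = +1.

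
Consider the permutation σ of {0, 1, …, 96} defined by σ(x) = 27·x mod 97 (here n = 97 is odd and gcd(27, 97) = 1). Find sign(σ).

Orbit of 47 under x↦27x: [47, 8, 22, 12, 33, 18, 1]… (length divides ord_97(27)).
The orbit structure of x ↦ 27x mod 97: 7 orbits of sizes [16, 16, 16, 16, 16, 16, 1].
Σ(ℓ_i−1) = 97−7 = 90; sign = (−1)^90 = +1.
Check: (27/97) = +1 by Zolotarev.

+1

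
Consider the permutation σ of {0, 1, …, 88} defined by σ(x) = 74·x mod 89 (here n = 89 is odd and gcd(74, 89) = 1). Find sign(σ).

-1

Trace 27: π^k(27) = [27, 40, 23, 11, 13, 72, 77] for k=0..6.
Decompose π into cycles: lengths [88, 1] (2 cycles, including the fixed point 0).
n − c = 89 − 2 = 87; sign = (−1)^87 = -1.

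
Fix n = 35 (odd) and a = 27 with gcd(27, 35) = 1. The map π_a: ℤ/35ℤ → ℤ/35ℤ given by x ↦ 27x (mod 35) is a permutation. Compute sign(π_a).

+1

Orbit of 13 under x↦27x: [13, 1, 27, 29]… (length divides ord_35(27)).
The orbit structure of x ↦ 27x mod 35: 11 orbits of sizes [4, 4, 4, 4, 4, 4, 4, 2, 2, 2, 1].
n − c = 35 − 11 = 24; sign = (−1)^24 = +1.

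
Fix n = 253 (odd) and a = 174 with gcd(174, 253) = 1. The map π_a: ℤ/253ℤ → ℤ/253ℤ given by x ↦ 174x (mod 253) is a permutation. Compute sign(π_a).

+1

Orbit of 174 under x↦174x: [174, 169, 58, 225, 188, 75, 147]… (length divides ord_253(174)).
The orbit structure of x ↦ 174x mod 253: 9 orbits of sizes [55, 55, 55, 55, 11, 11, 5, 5, 1].
n − c = 253 − 9 = 244; sign = (−1)^244 = +1.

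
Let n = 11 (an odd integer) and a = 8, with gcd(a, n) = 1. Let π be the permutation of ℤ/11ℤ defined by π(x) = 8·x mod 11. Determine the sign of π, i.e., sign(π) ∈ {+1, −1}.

-1

Start at x=5: 5 → 7 → 1 → 8 → 9 → 6 → 4 → … (one orbit).
2 cycles of lengths [10, 1].
Σ(ℓ_i−1) = 11−2 = 9; sign = (−1)^9 = -1.
Via Zolotarev, sign(π_{8}) = (8|11) = -1.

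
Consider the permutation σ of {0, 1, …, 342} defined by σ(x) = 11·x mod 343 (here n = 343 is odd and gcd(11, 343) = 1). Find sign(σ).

Orbit of 239 under x↦11x: [239, 228, 107, 148, 256, 72, 106]… (length divides ord_343(11)).
π_11 has 7 disjoint cycles with lengths [147, 147, 21, 21, 3, 3, 1] on {0,…,342}.
343 − 7 = 336 transpositions; sign(π) = (−1)^336 = +1.
The Jacobi symbol (11|343) = +1 (Zolotarev) agrees.

+1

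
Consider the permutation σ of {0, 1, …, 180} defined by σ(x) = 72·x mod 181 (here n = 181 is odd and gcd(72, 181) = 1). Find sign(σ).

-1

Start at x=174: 174 → 39 → 93 → 180 → 109 → 65 → 155 → … (one orbit).
Cycle lengths of π_72 on ℤ/181ℤ: [36, 36, 36, 36, 36, 1]; 6 cycles in total.
Σ(ℓ_i−1) = 181−6 = 175; sign = (−1)^175 = -1.
Via Zolotarev, sign(π_{72}) = (72|181) = -1.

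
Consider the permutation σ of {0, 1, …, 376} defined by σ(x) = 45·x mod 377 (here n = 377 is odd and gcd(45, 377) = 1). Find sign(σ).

-1

Trace 30: π^k(30) = [30, 219, 53, 123, 257, 255, 165] for k=0..6.
The orbit structure of x ↦ 45x mod 377: 10 orbits of sizes [84, 84, 84, 84, 12, 7, 7, 7, 7, 1].
Σ(ℓ_i−1) = 377−10 = 367; sign = (−1)^367 = -1.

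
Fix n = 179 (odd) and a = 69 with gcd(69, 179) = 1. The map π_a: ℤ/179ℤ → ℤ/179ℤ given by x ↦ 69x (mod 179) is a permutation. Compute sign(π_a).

Trace 23: π^k(23) = [23, 155, 134, 117, 18, 168, 136] for k=0..6.
Cycle lengths of π_69 on ℤ/179ℤ: [178, 1]; 2 cycles in total.
sign(π) = (−1)^{n − #cycles} = (−1)^{179−2} = (−1)^177 = -1.
Check: (69/179) = -1 by Zolotarev.

-1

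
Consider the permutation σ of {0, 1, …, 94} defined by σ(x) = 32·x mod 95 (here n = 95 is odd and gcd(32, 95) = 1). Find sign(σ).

+1

Start at x=12: 12 → 4 → 33 → 11 → 67 → 54 → 18 → … (one orbit).
The orbit structure of x ↦ 32x mod 95: 5 orbits of sizes [36, 36, 18, 4, 1].
sign(π) = (−1)^{n − #cycles} = (−1)^{95−5} = (−1)^90 = +1.
Via Zolotarev, sign(π_{32}) = (32|95) = +1.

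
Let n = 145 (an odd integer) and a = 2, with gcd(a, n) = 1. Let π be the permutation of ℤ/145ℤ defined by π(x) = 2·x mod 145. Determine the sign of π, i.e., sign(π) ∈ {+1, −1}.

Start at x=4: 4 → 8 → 16 → 32 → 64 → 128 → 111 → … (one orbit).
7 cycles of lengths [28, 28, 28, 28, 28, 4, 1].
With 7 cycles on 145 points, sign = (−1)^{145−7} = +1.

+1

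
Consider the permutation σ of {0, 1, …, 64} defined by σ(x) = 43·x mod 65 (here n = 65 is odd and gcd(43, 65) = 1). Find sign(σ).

Orbit of 12 under x↦43x: [12, 61, 23, 14, 17, 16, 38]… (length divides ord_65(43)).
Cycle type of π: 12×4 + 6×2 + 4 + 1; total 8 cycles.
sign(π) = (−1)^{n − #cycles} = (−1)^{65−8} = (−1)^57 = -1.
(43|65)_J = -1 (Zolotarev's lemma cross-check).

-1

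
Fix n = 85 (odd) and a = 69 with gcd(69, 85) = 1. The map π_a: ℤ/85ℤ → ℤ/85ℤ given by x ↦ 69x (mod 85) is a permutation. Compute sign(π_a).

Start at x=1: 1 → 69 → 1 (one orbit).
51 cycles of lengths [2, 2, 2, 2, 2, 2, 2, 2, 2, 2, 2, 2, 2, 2, 2, 2, 2, 2, 2, 2, 2, 2, 2, 2, 2, 2, 2, 2, 2, 2, 2, 2, 2, 2, 1, 1, 1, 1, 1, 1, 1, 1, 1, 1, 1, 1, 1, 1, 1, 1, 1].
51 cycles on 85: each ℓ→(−1)^(ℓ−1), product (−1)^34 = +1.
Check: (69/85) = +1 by Zolotarev.

+1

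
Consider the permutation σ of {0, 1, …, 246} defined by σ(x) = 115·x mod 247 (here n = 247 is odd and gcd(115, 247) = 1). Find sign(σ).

Trace 58: π^k(58) = [58, 1, 115, 134, 96, 172, 20] for k=0..6.
Cycle lengths of π_115 on ℤ/247ℤ: [12, 12, 12, 12, 12, 12, 12, 12, 12, 12, 12, 12, 12, 12, 12, 12, 12, 12, 12, 1, 1, 1, 1, 1, 1, 1, 1, 1, 1, 1, 1, 1, 1, 1, 1, 1, 1, 1]; 38 cycles in total.
With 38 cycles on 247 points, sign = (−1)^{247−38} = -1.

-1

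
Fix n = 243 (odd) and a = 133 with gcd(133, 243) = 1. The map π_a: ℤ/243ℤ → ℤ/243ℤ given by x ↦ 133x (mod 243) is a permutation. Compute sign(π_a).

Orbit of 169 under x↦133x: [169, 121, 55, 25, 166, 208, 205]… (length divides ord_243(133)).
The orbit structure of x ↦ 133x mod 243: 11 orbits of sizes [81, 81, 27, 27, 9, 9, 3, 3, 1, 1, 1].
sign(π) = (−1)^{n − #cycles} = (−1)^{243−11} = (−1)^232 = +1.

+1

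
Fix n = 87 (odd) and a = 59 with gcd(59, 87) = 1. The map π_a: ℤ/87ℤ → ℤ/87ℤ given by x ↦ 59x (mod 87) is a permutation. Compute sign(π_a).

Orbit of 1 under x↦59x: [1, 59]… (length divides ord_87(59)).
58 cycles of lengths [2, 2, 2, 2, 2, 2, 2, 2, 2, 2, 2, 2, 2, 2, 2, 2, 2, 2, 2, 2, 2, 2, 2, 2, 2, 2, 2, 2, 2, 1, 1, 1, 1, 1, 1, 1, 1, 1, 1, 1, 1, 1, 1, 1, 1, 1, 1, 1, 1, 1, 1, 1, 1, 1, 1, 1, 1, 1].
Σ(ℓ_i−1) = 87−58 = 29; sign = (−1)^29 = -1.
Via Zolotarev, sign(π_{59}) = (59|87) = -1.

-1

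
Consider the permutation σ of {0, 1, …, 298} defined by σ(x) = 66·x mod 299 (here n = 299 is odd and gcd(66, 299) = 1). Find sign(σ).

Orbit of 27 under x↦66x: [27, 287, 105, 53, 209, 40, 248]… (length divides ord_299(66)).
The orbit structure of x ↦ 66x mod 299: 26 orbits of sizes [22, 22, 22, 22, 22, 22, 22, 22, 22, 22, 22, 22, 22, 1, 1, 1, 1, 1, 1, 1, 1, 1, 1, 1, 1, 1].
299 − 26 = 273 transpositions; sign(π) = (−1)^273 = -1.

-1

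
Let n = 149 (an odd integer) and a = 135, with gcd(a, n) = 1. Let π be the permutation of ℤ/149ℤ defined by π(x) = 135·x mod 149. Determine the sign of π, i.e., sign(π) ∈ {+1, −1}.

Start at x=49: 49 → 59 → 68 → 91 → 67 → 105 → 20 → … (one orbit).
Decompose π into cycles: lengths [148, 1] (2 cycles, including the fixed point 0).
Σ(ℓ_i−1) = 149−2 = 147; sign = (−1)^147 = -1.

-1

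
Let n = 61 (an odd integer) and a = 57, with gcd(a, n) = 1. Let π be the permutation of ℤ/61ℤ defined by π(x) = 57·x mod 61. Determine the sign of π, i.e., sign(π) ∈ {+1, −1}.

+1

Start at x=15: 15 → 1 → 57 → 16 → 58 → 12 → 13 → … (one orbit).
The orbit structure of x ↦ 57x mod 61: 5 orbits of sizes [15, 15, 15, 15, 1].
Σ(ℓ_i−1) = 61−5 = 56; sign = (−1)^56 = +1.
Via Zolotarev, sign(π_{57}) = (57|61) = +1.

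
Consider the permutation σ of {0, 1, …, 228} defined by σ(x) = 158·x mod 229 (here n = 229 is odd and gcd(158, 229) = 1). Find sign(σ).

Trace 16: π^k(16) = [16, 9, 48, 27, 144, 81, 203] for k=0..6.
Decompose π into cycles: lengths [57, 57, 57, 57, 1] (5 cycles, including the fixed point 0).
sign(π) = (−1)^{n − #cycles} = (−1)^{229−5} = (−1)^224 = +1.
Via Zolotarev, sign(π_{158}) = (158|229) = +1.

+1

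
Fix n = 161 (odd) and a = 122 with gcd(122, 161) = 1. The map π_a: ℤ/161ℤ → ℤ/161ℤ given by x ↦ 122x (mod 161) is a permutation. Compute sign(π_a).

Trace 125: π^k(125) = [125, 116, 145, 141, 136, 9, 132] for k=0..6.
π_122 has 5 disjoint cycles with lengths [66, 66, 22, 6, 1] on {0,…,160}.
n − c = 161 − 5 = 156; sign = (−1)^156 = +1.

+1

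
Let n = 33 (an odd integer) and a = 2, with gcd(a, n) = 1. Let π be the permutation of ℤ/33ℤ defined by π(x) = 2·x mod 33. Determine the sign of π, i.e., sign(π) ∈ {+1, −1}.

Start at x=17: 17 → 1 → 2 → 4 → 8 → 16 → 32 → … (one orbit).
The orbit structure of x ↦ 2x mod 33: 5 orbits of sizes [10, 10, 10, 2, 1].
sign(π) = (−1)^{n − #cycles} = (−1)^{33−5} = (−1)^28 = +1.

+1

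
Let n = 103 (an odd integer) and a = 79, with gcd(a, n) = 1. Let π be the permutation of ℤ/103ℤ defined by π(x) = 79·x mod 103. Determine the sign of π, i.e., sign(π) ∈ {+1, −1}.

Trace 100: π^k(100) = [100, 72, 23, 66, 64, 9, 93] for k=0..6.
7 cycles of lengths [17, 17, 17, 17, 17, 17, 1].
7 cycles on 103: each ℓ→(−1)^(ℓ−1), product (−1)^96 = +1.
Check: (79/103) = +1 by Zolotarev.

+1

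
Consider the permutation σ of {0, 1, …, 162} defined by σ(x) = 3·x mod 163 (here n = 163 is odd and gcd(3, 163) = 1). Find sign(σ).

Trace 45: π^k(45) = [45, 135, 79, 74, 59, 14, 42] for k=0..6.
2 cycles of lengths [162, 1].
n − c = 163 − 2 = 161; sign = (−1)^161 = -1.
Zolotarev: (3|163) = -1, matching the cycle-count sign.

-1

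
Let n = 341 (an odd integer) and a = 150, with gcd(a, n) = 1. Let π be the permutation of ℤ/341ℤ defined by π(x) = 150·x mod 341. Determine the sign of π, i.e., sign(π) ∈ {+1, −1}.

Orbit of 273 under x↦150x: [273, 30, 67, 161, 280, 57, 25]… (length divides ord_341(150)).
17 cycles of lengths [30, 30, 30, 30, 30, 30, 30, 30, 30, 30, 10, 6, 6, 6, 6, 6, 1].
Σ(ℓ_i−1) = 341−17 = 324; sign = (−1)^324 = +1.

+1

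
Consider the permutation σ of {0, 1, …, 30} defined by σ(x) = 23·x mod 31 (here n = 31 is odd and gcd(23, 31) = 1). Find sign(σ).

-1

Orbit of 27 under x↦23x: [27, 1, 23, 2, 15, 4, 30]… (length divides ord_31(23)).
The orbit structure of x ↦ 23x mod 31: 4 orbits of sizes [10, 10, 10, 1].
Σ(ℓ_i−1) = 31−4 = 27; sign = (−1)^27 = -1.
(23|31)_J = -1 (Zolotarev's lemma cross-check).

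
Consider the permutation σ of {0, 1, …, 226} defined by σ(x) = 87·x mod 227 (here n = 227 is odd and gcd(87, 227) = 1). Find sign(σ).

+1

Orbit of 104 under x↦87x: [104, 195, 167, 1, 87, 78, 203]… (length divides ord_227(87)).
Cycle lengths of π_87 on ℤ/227ℤ: [113, 113, 1]; 3 cycles in total.
3 cycles on 227: each ℓ→(−1)^(ℓ−1), product (−1)^224 = +1.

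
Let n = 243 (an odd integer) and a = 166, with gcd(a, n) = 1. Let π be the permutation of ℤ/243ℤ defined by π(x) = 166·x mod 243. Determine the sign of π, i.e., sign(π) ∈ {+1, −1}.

+1

Trace 64: π^k(64) = [64, 175, 133, 208, 22, 7, 190] for k=0..6.
Cycle lengths of π_166 on ℤ/243ℤ: [81, 81, 27, 27, 9, 9, 3, 3, 1, 1, 1]; 11 cycles in total.
11 cycles on 243: each ℓ→(−1)^(ℓ−1), product (−1)^232 = +1.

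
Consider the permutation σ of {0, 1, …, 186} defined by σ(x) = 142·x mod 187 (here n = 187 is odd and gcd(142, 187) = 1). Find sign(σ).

+1

Start at x=89: 89 → 109 → 144 → 65 → 67 → 164 → 100 → … (one orbit).
Cycle type of π: 16×11 + 2×5 + 1; total 17 cycles.
Σ(ℓ_i−1) = 187−17 = 170; sign = (−1)^170 = +1.
Via Zolotarev, sign(π_{142}) = (142|187) = +1.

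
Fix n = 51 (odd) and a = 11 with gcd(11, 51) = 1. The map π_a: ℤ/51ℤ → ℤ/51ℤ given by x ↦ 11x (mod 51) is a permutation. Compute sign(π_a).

Trace 14: π^k(14) = [14, 1, 11, 19, 5, 4, 44] for k=0..6.
Cycle type of π: 16×3 + 2 + 1; total 5 cycles.
With 5 cycles on 51 points, sign = (−1)^{51−5} = +1.
Via Zolotarev, sign(π_{11}) = (11|51) = +1.

+1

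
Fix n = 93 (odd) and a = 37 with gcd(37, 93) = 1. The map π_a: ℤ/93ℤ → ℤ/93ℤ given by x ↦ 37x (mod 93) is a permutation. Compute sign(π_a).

Orbit of 61 under x↦37x: [61, 25, 88, 1, 37, 67]… (length divides ord_93(37)).
Cycle type of π: 6×15 + 1×3; total 18 cycles.
sign(π) = (−1)^{n − #cycles} = (−1)^{93−18} = (−1)^75 = -1.

-1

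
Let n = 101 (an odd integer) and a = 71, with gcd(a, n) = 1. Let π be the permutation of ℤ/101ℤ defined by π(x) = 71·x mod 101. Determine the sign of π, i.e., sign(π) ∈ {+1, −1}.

+1

Start at x=81: 81 → 95 → 79 → 54 → 97 → 19 → 36 → … (one orbit).
Cycle lengths of π_71 on ℤ/101ℤ: [25, 25, 25, 25, 1]; 5 cycles in total.
Σ(ℓ_i−1) = 101−5 = 96; sign = (−1)^96 = +1.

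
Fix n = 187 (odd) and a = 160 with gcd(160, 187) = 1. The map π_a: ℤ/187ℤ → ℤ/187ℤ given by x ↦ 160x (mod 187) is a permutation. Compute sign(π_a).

Orbit of 185 under x↦160x: [185, 54, 38, 96, 26, 46, 67]… (length divides ord_187(160)).
Cycle lengths of π_160 on ℤ/187ℤ: [80, 80, 16, 10, 1]; 5 cycles in total.
Σ(ℓ_i−1) = 187−5 = 182; sign = (−1)^182 = +1.

+1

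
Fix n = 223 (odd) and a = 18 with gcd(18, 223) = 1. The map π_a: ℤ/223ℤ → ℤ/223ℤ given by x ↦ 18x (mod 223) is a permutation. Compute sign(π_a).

Orbit of 63 under x↦18x: [63, 19, 119, 135, 200, 32, 130]… (length divides ord_223(18)).
3 cycles of lengths [111, 111, 1].
3 cycles on 223: each ℓ→(−1)^(ℓ−1), product (−1)^220 = +1.
Via Zolotarev, sign(π_{18}) = (18|223) = +1.

+1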